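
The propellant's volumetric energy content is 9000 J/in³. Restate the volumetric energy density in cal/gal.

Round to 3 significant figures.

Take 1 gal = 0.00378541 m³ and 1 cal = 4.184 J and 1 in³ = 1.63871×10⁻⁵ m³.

9000 J/in³ ÷ 1.63871×10⁻⁵ m³/in³ = 5.49212×10⁸ J/m³
5.49212×10⁸ J/m³ ÷ 4.184 J/cal × 0.00378541 m³/gal = 496891 cal/gal

4.97×10⁵ cal/gal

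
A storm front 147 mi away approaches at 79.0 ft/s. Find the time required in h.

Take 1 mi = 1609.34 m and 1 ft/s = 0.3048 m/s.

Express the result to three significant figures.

2.73 h

147 mi × 1609.34 → 236573 m
79.0 ft/s × 0.3048 → 24.0792 m/s
t = d / v = 236573 m / 24.0792 m/s = 9824.79 s
9824.79 s ÷ (3600 s/h) = 2.72911 h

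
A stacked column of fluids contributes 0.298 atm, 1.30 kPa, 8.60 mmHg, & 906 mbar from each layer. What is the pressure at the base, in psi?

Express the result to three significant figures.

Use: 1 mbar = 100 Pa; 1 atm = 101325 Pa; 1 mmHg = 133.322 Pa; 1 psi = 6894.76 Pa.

17.9 psi

0.298 atm × 101325 → 30194.8 Pa
1.30 kPa × 1000 → 1300 Pa
8.60 mmHg × 133.322 → 1146.57 Pa
906 mbar × 100 → 90600 Pa
Combined: 30194.8 + 1300 + 1146.57 + 90600 = 123241 Pa
In psi: 123241 / 6894.76 = 17.8746 psi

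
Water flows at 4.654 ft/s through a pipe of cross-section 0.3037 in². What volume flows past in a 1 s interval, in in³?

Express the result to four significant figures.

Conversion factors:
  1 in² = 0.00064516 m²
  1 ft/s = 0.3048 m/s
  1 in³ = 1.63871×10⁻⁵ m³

16.96 in³

4.654 ft/s × 0.3048 → 1.41854 m/s
0.3037 in² × 0.00064516 → 1.95935×10⁻⁴ m²
V = v × A × t = 1.41854 m/s × 1.95935×10⁻⁴ m² × 1 s = 2.77942×10⁻⁴ m³
2.77942×10⁻⁴ m³ ÷ (1.63871×10⁻⁵ m³/in³) = 16.961 in³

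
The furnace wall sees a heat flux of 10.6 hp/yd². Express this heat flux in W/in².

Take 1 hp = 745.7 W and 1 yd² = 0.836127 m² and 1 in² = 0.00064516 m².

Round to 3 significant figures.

6.10 W/in²

10.6 hp/yd² × 745.7 W/hp ÷ 0.836127 m²/yd² = 9453.61 W/m²
9453.61 W/m² × 0.00064516 m²/in² = 6.09909 W/in²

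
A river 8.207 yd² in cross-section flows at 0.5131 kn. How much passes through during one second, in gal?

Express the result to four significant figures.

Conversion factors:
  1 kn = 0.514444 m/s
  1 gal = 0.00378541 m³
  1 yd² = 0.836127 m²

0.5131 kn × 0.514444 = 0.263961 m/s
8.207 yd² × 0.836127 = 6.86209 m²
V = v × A × t = 0.263961 m/s × 6.86209 m² × 1 s = 1.81132 m³
1.81132 m³ ÷ (0.00378541 m³/gal) = 478.5 gal

478.5 gal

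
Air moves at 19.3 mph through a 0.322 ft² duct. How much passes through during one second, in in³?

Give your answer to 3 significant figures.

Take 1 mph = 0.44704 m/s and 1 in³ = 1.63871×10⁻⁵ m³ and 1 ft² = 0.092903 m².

1.58×10⁴ in³

19.3 mph × 0.44704 = 8.62787 m/s
0.322 ft² × 0.092903 = 0.0299148 m²
V = v × A × t = 8.62787 m/s × 0.0299148 m² × 1 s = 0.258101 m³
0.258101 m³ ÷ (1.63871×10⁻⁵ m³/in³) = 15750.3 in³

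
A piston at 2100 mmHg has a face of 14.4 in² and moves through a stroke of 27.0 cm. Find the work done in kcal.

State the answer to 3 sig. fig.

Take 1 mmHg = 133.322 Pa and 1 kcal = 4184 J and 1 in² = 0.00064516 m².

0.168 kcal

2100 mmHg → 279976 Pa
14.4 in² → 0.0092903 m²
F = P × A = 279976 × 0.0092903 = 2601.06 N
27.0 cm → 0.27 m
W = F × d = 2601.06 × 0.27 = 702.286 J
In kcal: 702.286 / 4184 = 0.16785 kcal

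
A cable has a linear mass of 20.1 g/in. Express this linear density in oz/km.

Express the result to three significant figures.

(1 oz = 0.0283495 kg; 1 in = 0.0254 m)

2.79×10⁴ oz/km

20.1 g/in × 0.001 kg/g ÷ 0.0254 m/in = 0.791339 kg/m
0.791339 kg/m ÷ 0.0283495 kg/oz × 1000 m/km = 27913.7 oz/km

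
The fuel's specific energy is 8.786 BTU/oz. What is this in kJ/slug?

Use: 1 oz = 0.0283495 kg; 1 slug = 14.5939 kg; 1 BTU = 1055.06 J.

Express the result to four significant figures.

8.786 BTU/oz × 1055.06 J/BTU ÷ 0.0283495 kg/oz = 326981 J/kg
326981 J/kg ÷ 1000 J/kJ × 14.5939 kg/slug = 4771.93 kJ/slug

4772 kJ/slug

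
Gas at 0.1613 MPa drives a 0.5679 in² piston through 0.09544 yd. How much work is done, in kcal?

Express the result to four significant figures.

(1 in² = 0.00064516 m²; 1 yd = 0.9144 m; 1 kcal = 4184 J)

0.1613 MPa → 161300 Pa
0.5679 in² → 3.66386×10⁻⁴ m²
F = P × A = 161300 × 3.66386×10⁻⁴ = 59.0981 N
0.09544 yd → 0.0872703 m
W = F × d = 59.0981 × 0.0872703 = 5.15751 J
In kcal: 5.15751 / 4184 = 0.00123267 kcal

0.001233 kcal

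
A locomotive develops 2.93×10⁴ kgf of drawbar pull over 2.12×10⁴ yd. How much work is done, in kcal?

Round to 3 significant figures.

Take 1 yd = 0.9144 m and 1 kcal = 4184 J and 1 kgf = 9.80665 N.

1.33×10⁶ kcal

2.93×10⁴ kgf × 9.80665 → 287335 N
2.12×10⁴ yd × 0.9144 → 19385.3 m
W = F × d = 287335 N × 19385.3 m = 5.57008×10⁹ J
5.57008×10⁹ J ÷ (4184 J/kcal) = 1.33128×10⁶ kcal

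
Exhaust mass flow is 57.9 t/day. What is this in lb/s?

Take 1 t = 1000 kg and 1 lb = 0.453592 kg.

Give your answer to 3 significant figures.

57.9 t/day × 1000 kg/t ÷ 86400 s/day = 0.670139 kg/s
0.670139 kg/s ÷ 0.453592 kg/lb = 1.4774 lb/s

1.48 lb/s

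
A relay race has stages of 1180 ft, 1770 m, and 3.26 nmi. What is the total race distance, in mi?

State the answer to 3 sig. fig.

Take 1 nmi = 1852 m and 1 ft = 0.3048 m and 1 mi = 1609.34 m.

1180 ft × 0.3048 = 359.664 m
1770 m (already m)
3.26 nmi × 1852 = 6037.52 m
Combined: 359.664 + 1770 + 6037.52 = 8167.18 m
In mi: 8167.18 / 1609.34 = 5.07486 mi

5.07 mi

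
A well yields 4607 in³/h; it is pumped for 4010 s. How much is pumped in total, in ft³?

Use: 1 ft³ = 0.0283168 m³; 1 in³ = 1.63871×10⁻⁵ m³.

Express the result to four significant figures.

2.970 ft³

4607 in³/h → 2.09709×10⁻⁵ m³/s
V = Q × t = 2.09709×10⁻⁵ × 4010 = 0.0840933 m³
In ft³: 0.0840933 / 0.0283168 = 2.96973 ft³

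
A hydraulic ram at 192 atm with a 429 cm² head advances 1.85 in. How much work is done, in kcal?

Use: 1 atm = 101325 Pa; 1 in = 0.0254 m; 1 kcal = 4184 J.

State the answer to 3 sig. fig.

9.37 kcal

192 atm → 1.94544×10⁷ Pa
429 cm² → 0.0429 m²
F = P × A = 1.94544×10⁷ × 0.0429 = 834594 N
1.85 in → 0.04699 m
W = F × d = 834594 × 0.04699 = 39217.6 J
In kcal: 39217.6 / 4184 = 9.37323 kcal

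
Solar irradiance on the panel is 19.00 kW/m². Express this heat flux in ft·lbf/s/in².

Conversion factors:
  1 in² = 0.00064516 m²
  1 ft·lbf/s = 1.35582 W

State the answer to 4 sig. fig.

9.041 ft·lbf/s/in²

19.00 kW/m² × 1000 W/kW = 19000 W/m²
19000 W/m² ÷ 1.35582 W/ft·lbf/s × 0.00064516 m²/in² = 9.04105 ft·lbf/s/in²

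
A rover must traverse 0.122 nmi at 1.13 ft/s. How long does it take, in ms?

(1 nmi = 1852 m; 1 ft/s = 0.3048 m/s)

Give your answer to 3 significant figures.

6.56×10⁵ ms

0.122 nmi × 1852 = 225.944 m
1.13 ft/s × 0.3048 = 0.344424 m/s
t = d / v = 225.944 m / 0.344424 m/s = 656.005 s
656.005 s ÷ (0.001 s/ms) = 656005 ms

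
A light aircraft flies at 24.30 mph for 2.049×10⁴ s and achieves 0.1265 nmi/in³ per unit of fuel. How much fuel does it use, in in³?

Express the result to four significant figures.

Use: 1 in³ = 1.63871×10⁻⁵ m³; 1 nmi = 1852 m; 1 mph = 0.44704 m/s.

950.1 in³

24.30 mph → 10.8631 m/s
d = v × t = 10.8631 × 20490 = 222585 m
0.1265 nmi/in³ → 1.42965×10⁷ m/m³
V = d / (distance per unit fuel) = 222585 / 1.42965×10⁷ = 0.0155692 m³
In in³: 0.0155692 / 1.63871×10⁻⁵ = 950.089 in³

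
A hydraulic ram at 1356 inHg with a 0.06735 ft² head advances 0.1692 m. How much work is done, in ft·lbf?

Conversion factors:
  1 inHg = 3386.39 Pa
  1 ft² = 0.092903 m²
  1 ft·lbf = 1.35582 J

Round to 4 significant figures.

3586 ft·lbf

1356 inHg → 4.59194×10⁶ Pa
0.06735 ft² → 0.00625702 m²
F = P × A = 4.59194×10⁶ × 0.00625702 = 28731.9 N
W = F × d = 28731.9 × 0.1692 = 4861.44 J
In ft·lbf: 4861.44 / 1.35582 = 3585.61 ft·lbf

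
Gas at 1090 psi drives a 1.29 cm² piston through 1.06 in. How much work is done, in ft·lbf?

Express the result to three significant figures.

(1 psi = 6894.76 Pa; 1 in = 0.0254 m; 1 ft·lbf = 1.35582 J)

1090 psi → 7.51529×10⁶ Pa
1.29 cm² → 1.29×10⁻⁴ m²
F = P × A = 7.51529×10⁶ × 1.29×10⁻⁴ = 969.472 N
1.06 in → 0.026924 m
W = F × d = 969.472 × 0.026924 = 26.1021 J
In ft·lbf: 26.1021 / 1.35582 = 19.2519 ft·lbf

19.3 ft·lbf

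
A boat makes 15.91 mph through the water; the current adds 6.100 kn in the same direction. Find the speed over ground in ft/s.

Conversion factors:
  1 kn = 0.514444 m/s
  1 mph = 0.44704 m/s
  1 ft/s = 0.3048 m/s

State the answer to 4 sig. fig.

33.63 ft/s

15.91 mph × 0.44704 → 7.11241 m/s
6.100 kn × 0.514444 → 3.13811 m/s
Combined: 7.11241 + 3.13811 = 10.2505 m/s
In ft/s: 10.2505 / 0.3048 = 33.6302 ft/s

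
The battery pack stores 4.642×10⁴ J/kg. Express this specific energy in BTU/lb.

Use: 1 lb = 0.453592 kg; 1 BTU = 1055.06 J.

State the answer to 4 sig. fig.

19.96 BTU/lb

4.642×10⁴ J/kg is already 46420 J/kg
46420 J/kg ÷ 1055.06 J/BTU × 0.453592 kg/lb = 19.9569 BTU/lb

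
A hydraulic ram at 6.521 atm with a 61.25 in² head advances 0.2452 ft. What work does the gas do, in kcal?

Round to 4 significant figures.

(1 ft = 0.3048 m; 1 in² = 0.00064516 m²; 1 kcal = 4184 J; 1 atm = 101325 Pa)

0.4664 kcal

6.521 atm → 660740 Pa
61.25 in² → 0.039516 m²
F = P × A = 660740 × 0.039516 = 26109.8 N
0.2452 ft → 0.074737 m
W = F × d = 26109.8 × 0.074737 = 1951.37 J
In kcal: 1951.37 / 4184 = 0.466389 kcal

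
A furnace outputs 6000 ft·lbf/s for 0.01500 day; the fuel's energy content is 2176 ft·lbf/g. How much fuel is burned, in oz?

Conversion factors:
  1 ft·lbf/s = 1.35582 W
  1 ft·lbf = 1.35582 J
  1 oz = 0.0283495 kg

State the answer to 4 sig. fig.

126.1 oz

6000 ft·lbf/s → 8134.92 W
0.01500 day → 1296 s
E = P × t = 8134.92 × 1296 = 1.05429×10⁷ J
2176 ft·lbf/g → 2.95026×10⁶ J/kg
m = E / e_s = 1.05429×10⁷ / 2.95026×10⁶ = 3.57355 kg
In oz: 3.57355 / 0.0283495 = 126.053 oz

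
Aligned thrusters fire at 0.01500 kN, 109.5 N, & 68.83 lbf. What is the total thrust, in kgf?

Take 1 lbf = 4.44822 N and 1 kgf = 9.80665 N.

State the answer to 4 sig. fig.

43.92 kgf

0.01500 kN × 1000 → 15 N
109.5 N (already N)
68.83 lbf × 4.44822 → 306.171 N
Combined: 15 + 109.5 + 306.171 = 430.671 N
In kgf: 430.671 / 9.80665 = 43.9162 kgf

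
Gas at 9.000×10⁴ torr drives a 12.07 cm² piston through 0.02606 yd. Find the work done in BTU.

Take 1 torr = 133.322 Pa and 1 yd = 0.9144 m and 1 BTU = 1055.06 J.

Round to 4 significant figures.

0.3271 BTU

9.000×10⁴ torr → 1.1999×10⁷ Pa
12.07 cm² → 0.001207 m²
F = P × A = 1.1999×10⁷ × 0.001207 = 14482.8 N
0.02606 yd → 0.0238293 m
W = F × d = 14482.8 × 0.0238293 = 345.115 J
In BTU: 345.115 / 1055.06 = 0.327105 BTU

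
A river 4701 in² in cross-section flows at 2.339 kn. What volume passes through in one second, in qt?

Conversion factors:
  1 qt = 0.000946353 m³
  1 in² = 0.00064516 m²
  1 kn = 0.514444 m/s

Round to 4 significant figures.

2.339 kn × 0.514444 = 1.20328 m/s
4701 in² × 0.00064516 = 3.0329 m²
V = v × A × t = 1.20328 m/s × 3.0329 m² × 1 s = 3.64943 m³
3.64943 m³ ÷ (0.000946353 m³/qt) = 3856.31 qt

3856 qt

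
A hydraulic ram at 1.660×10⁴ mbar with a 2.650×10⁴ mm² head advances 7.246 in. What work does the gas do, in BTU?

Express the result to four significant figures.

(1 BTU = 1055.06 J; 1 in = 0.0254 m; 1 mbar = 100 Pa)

1.660×10⁴ mbar → 1.66×10⁶ Pa
2.650×10⁴ mm² → 0.0265 m²
F = P × A = 1.66×10⁶ × 0.0265 = 43990 N
7.246 in → 0.184048 m
W = F × d = 43990 × 0.184048 = 8096.27 J
In BTU: 8096.27 / 1055.06 = 7.67375 BTU

7.674 BTU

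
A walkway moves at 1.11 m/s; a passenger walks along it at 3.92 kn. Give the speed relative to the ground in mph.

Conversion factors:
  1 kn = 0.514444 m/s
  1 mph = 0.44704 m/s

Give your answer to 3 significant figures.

6.99 mph

1.11 m/s (already m/s)
3.92 kn × 0.514444 = 2.01662 m/s
Total: 1.11 + 2.01662 = 3.12662 m/s
In mph: 3.12662 / 0.44704 = 6.99405 mph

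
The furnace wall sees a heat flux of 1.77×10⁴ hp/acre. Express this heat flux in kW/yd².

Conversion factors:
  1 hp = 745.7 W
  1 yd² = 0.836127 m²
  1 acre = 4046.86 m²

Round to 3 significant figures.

2.73 kW/yd²

1.77×10⁴ hp/acre × 745.7 W/hp ÷ 4046.86 m²/acre = 3261.51 W/m²
3261.51 W/m² ÷ 1000 W/kW × 0.836127 m²/yd² = 2.72704 kW/yd²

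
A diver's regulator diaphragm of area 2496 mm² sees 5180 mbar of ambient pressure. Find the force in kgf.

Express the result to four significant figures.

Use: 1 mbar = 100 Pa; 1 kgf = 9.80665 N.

131.8 kgf

5180 mbar × 100 = 518000 Pa
2496 mm² × 10⁻⁶ = 0.002496 m²
F = P × A = 518000 Pa × 0.002496 m² = 1292.93 N
1292.93 N ÷ (9.80665 N/kgf) = 131.842 kgf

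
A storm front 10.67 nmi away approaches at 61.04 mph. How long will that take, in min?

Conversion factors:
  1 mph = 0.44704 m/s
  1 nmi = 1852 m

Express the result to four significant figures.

12.07 min

10.67 nmi × 1852 → 19760.8 m
61.04 mph × 0.44704 → 27.2873 m/s
t = d / v = 19760.8 m / 27.2873 m/s = 724.176 s
724.176 s ÷ (60 s/min) = 12.0696 min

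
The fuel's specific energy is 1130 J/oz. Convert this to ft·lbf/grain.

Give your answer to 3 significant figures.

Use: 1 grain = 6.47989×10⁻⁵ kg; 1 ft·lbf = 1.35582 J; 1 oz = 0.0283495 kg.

1130 J/oz ÷ 0.0283495 kg/oz = 39859.6 J/kg
39859.6 J/kg ÷ 1.35582 J/ft·lbf × 6.47989×10⁻⁵ kg/grain = 1.90502 ft·lbf/grain

1.91 ft·lbf/grain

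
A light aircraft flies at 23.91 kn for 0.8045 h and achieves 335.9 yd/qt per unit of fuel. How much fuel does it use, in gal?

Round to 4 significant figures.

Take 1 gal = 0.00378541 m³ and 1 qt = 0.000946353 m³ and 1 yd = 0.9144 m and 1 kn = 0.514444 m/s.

29.00 gal

23.91 kn → 12.3004 m/s
0.8045 h → 2896.2 s
d = v × t = 12.3004 × 2896.2 = 35624.4 m
335.9 yd/qt → 324559 m/m³
V = d / (distance per unit fuel) = 35624.4 / 324559 = 0.109762 m³
In gal: 0.109762 / 0.00378541 = 28.9961 gal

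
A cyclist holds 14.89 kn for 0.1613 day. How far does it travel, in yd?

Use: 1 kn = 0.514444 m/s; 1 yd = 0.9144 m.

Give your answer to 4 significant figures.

14.89 kn × 0.514444 → 7.66007 m/s
0.1613 day × 86400 → 13936.3 s
d = v × t = 7.66007 m/s × 13936.3 s = 106753 m
106753 m ÷ (0.9144 m/yd) = 116747 yd

1.167×10⁵ yd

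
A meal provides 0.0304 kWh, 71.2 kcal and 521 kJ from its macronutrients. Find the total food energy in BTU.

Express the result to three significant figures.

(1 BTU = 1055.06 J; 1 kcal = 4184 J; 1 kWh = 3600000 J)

880 BTU

0.0304 kWh × 3600000 = 109440 J
71.2 kcal × 4184 = 297901 J
521 kJ × 1000 = 521000 J
Total: 109440 + 297901 + 521000 = 928341 J
In BTU: 928341 / 1055.06 = 879.894 BTU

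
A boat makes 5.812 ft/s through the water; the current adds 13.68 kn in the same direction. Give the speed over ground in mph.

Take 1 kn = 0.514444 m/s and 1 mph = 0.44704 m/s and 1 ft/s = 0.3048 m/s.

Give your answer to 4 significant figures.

5.812 ft/s × 0.3048 = 1.7715 m/s
13.68 kn × 0.514444 = 7.03759 m/s
Sum: 1.7715 + 7.03759 = 8.80909 m/s
In mph: 8.80909 / 0.44704 = 19.7054 mph

19.71 mph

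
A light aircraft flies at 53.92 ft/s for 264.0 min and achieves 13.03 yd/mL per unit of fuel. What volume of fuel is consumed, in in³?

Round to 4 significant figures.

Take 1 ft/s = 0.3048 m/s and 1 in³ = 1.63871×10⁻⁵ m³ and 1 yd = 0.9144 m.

1333 in³

53.92 ft/s → 16.4348 m/s
264.0 min → 15840 s
d = v × t = 16.4348 × 15840 = 260327 m
13.03 yd/mL → 1.19146×10⁷ m/m³
V = d / (distance per unit fuel) = 260327 / 1.19146×10⁷ = 0.0218494 m³
In in³: 0.0218494 / 1.63871×10⁻⁵ = 1333.33 in³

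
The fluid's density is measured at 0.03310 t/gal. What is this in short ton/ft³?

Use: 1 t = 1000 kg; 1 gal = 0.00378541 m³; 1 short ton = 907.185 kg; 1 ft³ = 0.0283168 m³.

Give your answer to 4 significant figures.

0.2729 short ton/ft³

0.03310 t/gal × 1000 kg/t ÷ 0.00378541 m³/gal = 8744.1 kg/m³
8744.1 kg/m³ ÷ 907.185 kg/short ton × 0.0283168 m³/ft³ = 0.272938 short ton/ft³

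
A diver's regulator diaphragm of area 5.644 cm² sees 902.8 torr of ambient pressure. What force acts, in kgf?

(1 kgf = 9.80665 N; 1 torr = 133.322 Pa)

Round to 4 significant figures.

6.927 kgf

902.8 torr × 133.322 = 120363 Pa
5.644 cm² × 0.0001 = 5.644×10⁻⁴ m²
F = P × A = 120363 Pa × 5.644×10⁻⁴ m² = 67.9329 N
67.9329 N ÷ (9.80665 N/kgf) = 6.92723 kgf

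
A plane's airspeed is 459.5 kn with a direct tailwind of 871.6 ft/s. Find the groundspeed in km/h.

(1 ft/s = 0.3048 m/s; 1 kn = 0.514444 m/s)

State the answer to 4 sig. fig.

1807 km/h

459.5 kn × 0.514444 → 236.387 m/s
871.6 ft/s × 0.3048 → 265.664 m/s
Sum: 236.387 + 265.664 = 502.051 m/s
In km/h: 502.051 / (1/3.6) = 1807.38 km/h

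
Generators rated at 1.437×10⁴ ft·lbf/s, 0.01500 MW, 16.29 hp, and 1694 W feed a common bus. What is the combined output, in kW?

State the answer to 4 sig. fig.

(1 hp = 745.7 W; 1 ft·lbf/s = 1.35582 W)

1.437×10⁴ ft·lbf/s × 1.35582 = 19483.1 W
0.01500 MW × 1000000 = 15000 W
16.29 hp × 745.7 = 12147.5 W
1694 W (already W)
Total: 19483.1 + 15000 + 12147.5 + 1694 = 48324.6 W
In kW: 48324.6 / 1000 = 48.3246 kW

48.32 kW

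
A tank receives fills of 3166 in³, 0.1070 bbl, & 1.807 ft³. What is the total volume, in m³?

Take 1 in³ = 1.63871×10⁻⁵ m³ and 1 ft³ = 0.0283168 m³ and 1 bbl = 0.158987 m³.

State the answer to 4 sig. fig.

3166 in³ × 1.63871×10⁻⁵ = 0.0518816 m³
0.1070 bbl × 0.158987 = 0.0170116 m³
1.807 ft³ × 0.0283168 = 0.0511685 m³
Sum: 0.0518816 + 0.0170116 + 0.0511685 = 0.120062 m³

0.1201 m³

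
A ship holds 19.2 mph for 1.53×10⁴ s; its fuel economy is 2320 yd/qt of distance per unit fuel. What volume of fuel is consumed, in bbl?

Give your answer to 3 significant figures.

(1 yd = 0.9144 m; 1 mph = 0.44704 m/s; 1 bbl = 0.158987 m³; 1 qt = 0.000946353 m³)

19.2 mph → 8.58317 m/s
d = v × t = 8.58317 × 15300 = 131323 m
2320 yd/qt → 2.24167×10⁶ m/m³
V = d / (distance per unit fuel) = 131323 / 2.24167×10⁶ = 0.0585827 m³
In bbl: 0.0585827 / 0.158987 = 0.368475 bbl

0.368 bbl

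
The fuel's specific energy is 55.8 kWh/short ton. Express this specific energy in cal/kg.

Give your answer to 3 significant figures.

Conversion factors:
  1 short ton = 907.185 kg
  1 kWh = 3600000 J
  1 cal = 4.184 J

55.8 kWh/short ton × 3600000 J/kWh ÷ 907.185 kg/short ton = 221432 J/kg
221432 J/kg ÷ 4.184 J/cal = 52923.5 cal/kg

5.29×10⁴ cal/kg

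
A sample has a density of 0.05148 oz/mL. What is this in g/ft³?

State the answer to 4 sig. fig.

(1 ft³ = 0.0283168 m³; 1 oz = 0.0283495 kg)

4.133×10⁴ g/ft³

0.05148 oz/mL × 0.0283495 kg/oz ÷ 10⁻⁶ m³/mL = 1459.43 kg/m³
1459.43 kg/m³ ÷ 0.001 kg/g × 0.0283168 m³/ft³ = 41326.4 g/ft³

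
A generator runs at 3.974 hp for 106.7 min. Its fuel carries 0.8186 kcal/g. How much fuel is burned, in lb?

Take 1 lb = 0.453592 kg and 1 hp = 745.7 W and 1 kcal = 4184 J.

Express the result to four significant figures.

12.21 lb

3.974 hp → 2963.41 W
106.7 min → 6402 s
E = P × t = 2963.41 × 6402 = 1.89718×10⁷ J
0.8186 kcal/g → 3.42502×10⁶ J/kg
m = E / e_s = 1.89718×10⁷ / 3.42502×10⁶ = 5.53918 kg
In lb: 5.53918 / 0.453592 = 12.2118 lb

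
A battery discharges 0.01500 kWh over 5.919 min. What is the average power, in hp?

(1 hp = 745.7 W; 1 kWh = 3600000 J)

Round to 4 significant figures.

0.2039 hp

0.01500 kWh × 3600000 = 54000 J
5.919 min × 60 = 355.14 s
P = E / t = 54000 J / 355.14 s = 152.053 W
152.053 W ÷ (745.7 W/hp) = 0.203906 hp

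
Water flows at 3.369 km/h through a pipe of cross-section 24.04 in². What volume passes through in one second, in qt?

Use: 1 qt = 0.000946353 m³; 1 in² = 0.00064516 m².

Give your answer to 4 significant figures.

15.34 qt

3.369 km/h × (1/3.6) → 0.935833 m/s
24.04 in² × 0.00064516 → 0.0155096 m²
V = v × A × t = 0.935833 m/s × 0.0155096 m² × 1 s = 0.0145144 m³
0.0145144 m³ ÷ (0.000946353 m³/qt) = 15.3372 qt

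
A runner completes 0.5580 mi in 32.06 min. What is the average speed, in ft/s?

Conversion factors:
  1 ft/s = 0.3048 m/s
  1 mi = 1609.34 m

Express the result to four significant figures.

1.532 ft/s

0.5580 mi × 1609.34 → 898.012 m
32.06 min × 60 → 1923.6 s
v = d / t = 898.012 m / 1923.6 s = 0.466839 m/s
0.466839 m/s ÷ (0.3048 m/s/ft/s) = 1.53162 ft/s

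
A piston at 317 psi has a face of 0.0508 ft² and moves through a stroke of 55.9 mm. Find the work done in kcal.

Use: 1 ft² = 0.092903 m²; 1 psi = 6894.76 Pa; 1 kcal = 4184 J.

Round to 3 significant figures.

317 psi → 2.18564×10⁶ Pa
0.0508 ft² → 0.00471947 m²
F = P × A = 2.18564×10⁶ × 0.00471947 = 10315.1 N
55.9 mm → 0.0559 m
W = F × d = 10315.1 × 0.0559 = 576.614 J
In kcal: 576.614 / 4184 = 0.137814 kcal

0.138 kcal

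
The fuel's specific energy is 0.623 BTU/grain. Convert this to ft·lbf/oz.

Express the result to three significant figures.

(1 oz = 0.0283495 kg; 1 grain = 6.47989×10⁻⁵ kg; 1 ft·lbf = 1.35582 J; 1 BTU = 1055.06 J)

2.12×10⁵ ft·lbf/oz

0.623 BTU/grain × 1055.06 J/BTU ÷ 6.47989×10⁻⁵ kg/grain = 1.01437×10⁷ J/kg
1.01437×10⁷ J/kg ÷ 1.35582 J/ft·lbf × 0.0283495 kg/oz = 212100 ft·lbf/oz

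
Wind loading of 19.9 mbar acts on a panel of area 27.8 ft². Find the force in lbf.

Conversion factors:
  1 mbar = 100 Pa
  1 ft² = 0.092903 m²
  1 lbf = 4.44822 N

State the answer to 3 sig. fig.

19.9 mbar × 100 → 1990 Pa
27.8 ft² × 0.092903 → 2.5827 m²
F = P × A = 1990 Pa × 2.5827 m² = 5139.57 N
5139.57 N ÷ (4.44822 N/lbf) = 1155.42 lbf

1160 lbf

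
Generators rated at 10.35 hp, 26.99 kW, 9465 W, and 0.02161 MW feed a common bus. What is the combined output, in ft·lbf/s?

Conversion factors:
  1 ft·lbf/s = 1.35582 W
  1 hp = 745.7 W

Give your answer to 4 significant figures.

4.852×10⁴ ft·lbf/s

10.35 hp × 745.7 = 7718 W
26.99 kW × 1000 = 26990 W
9465 W (already W)
0.02161 MW × 1000000 = 21610 W
Sum: 7718 + 26990 + 9465 + 21610 = 65783 W
In ft·lbf/s: 65783 / 1.35582 = 48519 ft·lbf/s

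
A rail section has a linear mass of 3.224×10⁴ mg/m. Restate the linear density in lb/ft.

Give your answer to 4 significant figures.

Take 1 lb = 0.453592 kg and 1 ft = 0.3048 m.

3.224×10⁴ mg/m × 10⁻⁶ kg/mg = 0.03224 kg/m
0.03224 kg/m ÷ 0.453592 kg/lb × 0.3048 m/ft = 0.0216643 lb/ft

0.02166 lb/ft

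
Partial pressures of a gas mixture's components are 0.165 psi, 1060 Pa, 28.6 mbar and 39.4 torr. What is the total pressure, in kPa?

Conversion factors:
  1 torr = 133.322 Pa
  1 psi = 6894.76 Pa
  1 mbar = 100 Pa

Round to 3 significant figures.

10.3 kPa

0.165 psi × 6894.76 = 1137.64 Pa
1060 Pa (already Pa)
28.6 mbar × 100 = 2860 Pa
39.4 torr × 133.322 = 5252.89 Pa
Sum: 1137.64 + 1060 + 2860 + 5252.89 = 10310.5 Pa
In kPa: 10310.5 / 1000 = 10.3105 kPa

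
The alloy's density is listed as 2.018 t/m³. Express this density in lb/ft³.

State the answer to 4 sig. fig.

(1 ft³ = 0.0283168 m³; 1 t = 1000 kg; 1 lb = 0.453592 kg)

126.0 lb/ft³

2.018 t/m³ × 1000 kg/t = 2018 kg/m³
2018 kg/m³ ÷ 0.453592 kg/lb × 0.0283168 m³/ft³ = 125.98 lb/ft³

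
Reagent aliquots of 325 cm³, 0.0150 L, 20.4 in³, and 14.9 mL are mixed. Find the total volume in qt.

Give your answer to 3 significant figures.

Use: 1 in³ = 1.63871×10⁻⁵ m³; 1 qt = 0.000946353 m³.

0.728 qt

325 cm³ × 10⁻⁶ = 3.25×10⁻⁴ m³
0.0150 L × 0.001 = 1.5×10⁻⁵ m³
20.4 in³ × 1.63871×10⁻⁵ = 3.34297×10⁻⁴ m³
14.9 mL × 10⁻⁶ = 1.49×10⁻⁵ m³
Total: 3.25×10⁻⁴ + 1.5×10⁻⁵ + 3.34297×10⁻⁴ + 1.49×10⁻⁵ = 6.89197×10⁻⁴ m³
In qt: 6.89197×10⁻⁴ / 0.000946353 = 0.728266 qt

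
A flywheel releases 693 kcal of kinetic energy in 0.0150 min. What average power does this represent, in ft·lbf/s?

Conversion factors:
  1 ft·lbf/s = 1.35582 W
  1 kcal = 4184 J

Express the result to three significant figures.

2.38×10⁶ ft·lbf/s

693 kcal × 4184 = 2.89951×10⁶ J
0.0150 min × 60 = 0.9 s
P = E / t = 2.89951×10⁶ J / 0.9 s = 3.22168×10⁶ W
3.22168×10⁶ W ÷ (1.35582 W/ft·lbf/s) = 2.37619×10⁶ ft·lbf/s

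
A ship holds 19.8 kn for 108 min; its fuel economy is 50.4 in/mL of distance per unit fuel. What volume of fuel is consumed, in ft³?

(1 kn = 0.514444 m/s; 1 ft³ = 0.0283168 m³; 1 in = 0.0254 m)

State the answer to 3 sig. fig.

19.8 kn → 10.186 m/s
108 min → 6480 s
d = v × t = 10.186 × 6480 = 66005.3 m
50.4 in/mL → 1.28016×10⁶ m/m³
V = d / (distance per unit fuel) = 66005.3 / 1.28016×10⁶ = 0.0515602 m³
In ft³: 0.0515602 / 0.0283168 = 1.82083 ft³

1.82 ft³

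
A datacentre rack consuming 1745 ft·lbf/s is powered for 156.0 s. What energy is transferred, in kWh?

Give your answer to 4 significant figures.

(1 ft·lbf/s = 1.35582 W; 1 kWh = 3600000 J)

0.1025 kWh

1745 ft·lbf/s × 1.35582 → 2365.91 W
E = P × t = 2365.91 W × 156 s = 369082 J
369082 J ÷ (3600000 J/kWh) = 0.102523 kWh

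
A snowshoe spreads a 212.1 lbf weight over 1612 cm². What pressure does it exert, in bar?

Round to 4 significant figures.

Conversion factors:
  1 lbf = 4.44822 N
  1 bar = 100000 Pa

212.1 lbf × 4.44822 = 943.467 N
1612 cm² × 0.0001 = 0.1612 m²
P = F / A = 943.467 N / 0.1612 m² = 5852.77 Pa
5852.77 Pa ÷ (100000 Pa/bar) = 0.0585277 bar

0.05853 bar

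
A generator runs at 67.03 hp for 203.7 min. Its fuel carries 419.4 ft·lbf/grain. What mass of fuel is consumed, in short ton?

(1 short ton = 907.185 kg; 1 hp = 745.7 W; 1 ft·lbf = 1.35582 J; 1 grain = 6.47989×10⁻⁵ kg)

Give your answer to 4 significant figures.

0.07674 short ton

67.03 hp → 49984.3 W
203.7 min → 12222 s
E = P × t = 49984.3 × 12222 = 6.10908×10⁸ J
419.4 ft·lbf/grain → 8.77532×10⁶ J/kg
m = E / e_s = 6.10908×10⁸ / 8.77532×10⁶ = 69.6166 kg
In short ton: 69.6166 / 907.185 = 0.0767391 short ton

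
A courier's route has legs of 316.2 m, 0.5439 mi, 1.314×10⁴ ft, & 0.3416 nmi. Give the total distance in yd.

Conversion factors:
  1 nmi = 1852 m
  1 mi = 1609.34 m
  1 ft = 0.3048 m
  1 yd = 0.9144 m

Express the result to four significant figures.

316.2 m (already m)
0.5439 mi × 1609.34 → 875.32 m
1.314×10⁴ ft × 0.3048 → 4005.07 m
0.3416 nmi × 1852 → 632.643 m
Total: 316.2 + 875.32 + 4005.07 + 632.643 = 5829.23 m
In yd: 5829.23 / 0.9144 = 6374.92 yd

6375 yd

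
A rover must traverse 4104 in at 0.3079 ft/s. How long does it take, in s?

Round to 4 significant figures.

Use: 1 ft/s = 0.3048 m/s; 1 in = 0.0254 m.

1111 s

4104 in × 0.0254 → 104.242 m
0.3079 ft/s × 0.3048 → 0.0938479 m/s
t = d / v = 104.242 m / 0.0938479 m/s = 1110.75 s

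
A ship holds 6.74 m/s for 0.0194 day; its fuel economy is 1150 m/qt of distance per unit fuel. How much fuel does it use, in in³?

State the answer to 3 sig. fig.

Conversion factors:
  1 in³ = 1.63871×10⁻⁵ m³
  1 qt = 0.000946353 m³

567 in³

0.0194 day → 1676.16 s
d = v × t = 6.74 × 1676.16 = 11297.3 m
1150 m/qt → 1.21519×10⁶ m/m³
V = d / (distance per unit fuel) = 11297.3 / 1.21519×10⁶ = 0.00929674 m³
In in³: 0.00929674 / 1.63871×10⁻⁵ = 567.321 in³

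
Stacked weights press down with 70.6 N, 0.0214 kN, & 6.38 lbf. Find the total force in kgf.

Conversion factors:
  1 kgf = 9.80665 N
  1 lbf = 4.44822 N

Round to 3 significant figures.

70.6 N (already N)
0.0214 kN × 1000 → 21.4 N
6.38 lbf × 4.44822 → 28.3796 N
Sum: 70.6 + 21.4 + 28.3796 = 120.38 N
In kgf: 120.38 / 9.80665 = 12.2753 kgf

12.3 kgf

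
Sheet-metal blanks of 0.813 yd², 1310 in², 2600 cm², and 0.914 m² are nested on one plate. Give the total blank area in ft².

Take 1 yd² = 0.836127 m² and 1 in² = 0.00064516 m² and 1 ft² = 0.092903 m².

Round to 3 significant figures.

0.813 yd² × 0.836127 → 0.679771 m²
1310 in² × 0.00064516 → 0.84516 m²
2600 cm² × 0.0001 → 0.26 m²
0.914 m² (already m²)
Total: 0.679771 + 0.84516 + 0.26 + 0.914 = 2.69893 m²
In ft²: 2.69893 / 0.092903 = 29.0511 ft²

29.1 ft²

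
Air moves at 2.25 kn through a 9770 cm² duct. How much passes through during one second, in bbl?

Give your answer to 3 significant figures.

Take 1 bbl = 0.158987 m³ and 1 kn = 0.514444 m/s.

2.25 kn × 0.514444 → 1.1575 m/s
9770 cm² × 0.0001 → 0.977 m²
V = v × A × t = 1.1575 m/s × 0.977 m² × 1 s = 1.13088 m³
1.13088 m³ ÷ (0.158987 m³/bbl) = 7.11303 bbl

7.11 bbl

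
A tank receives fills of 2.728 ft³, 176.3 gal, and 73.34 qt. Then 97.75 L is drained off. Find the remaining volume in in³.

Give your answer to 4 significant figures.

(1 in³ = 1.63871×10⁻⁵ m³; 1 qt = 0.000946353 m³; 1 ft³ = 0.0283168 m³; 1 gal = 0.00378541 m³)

4.371×10⁴ in³

2.728 ft³ × 0.0283168 = 0.0772482 m³
176.3 gal × 0.00378541 = 0.667368 m³
73.34 qt × 0.000946353 = 0.0694055 m³
97.75 L × 0.001 = 0.09775 m³
Result: 0.0772482 + 0.667368 + 0.0694055 − 0.09775 = 0.716272 m³
In in³: 0.716272 / 1.63871×10⁻⁵ = 43709.5 in³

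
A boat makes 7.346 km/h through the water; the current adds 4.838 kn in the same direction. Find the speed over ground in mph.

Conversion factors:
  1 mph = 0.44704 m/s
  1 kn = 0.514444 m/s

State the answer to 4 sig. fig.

7.346 km/h × (1/3.6) → 2.04056 m/s
4.838 kn × 0.514444 → 2.48888 m/s
Sum: 2.04056 + 2.48888 = 4.52944 m/s
In mph: 4.52944 / 0.44704 = 10.1321 mph

10.13 mph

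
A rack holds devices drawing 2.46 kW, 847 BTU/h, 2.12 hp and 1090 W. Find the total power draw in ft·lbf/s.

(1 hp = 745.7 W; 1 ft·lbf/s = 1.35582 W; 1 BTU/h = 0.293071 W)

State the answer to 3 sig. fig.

2.46 kW × 1000 = 2460 W
847 BTU/h × 0.293071 = 248.231 W
2.12 hp × 745.7 = 1580.88 W
1090 W (already W)
Combined: 2460 + 248.231 + 1580.88 + 1090 = 5379.11 W
In ft·lbf/s: 5379.11 / 1.35582 = 3967.42 ft·lbf/s

3970 ft·lbf/s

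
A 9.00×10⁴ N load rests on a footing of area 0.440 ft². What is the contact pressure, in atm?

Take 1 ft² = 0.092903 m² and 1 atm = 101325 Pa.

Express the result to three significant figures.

0.440 ft² × 0.092903 → 0.0408773 m²
P = F / A = 90000 N / 0.0408773 m² = 2.20171×10⁶ Pa
2.20171×10⁶ Pa ÷ (101325 Pa/atm) = 21.7292 atm

21.7 atm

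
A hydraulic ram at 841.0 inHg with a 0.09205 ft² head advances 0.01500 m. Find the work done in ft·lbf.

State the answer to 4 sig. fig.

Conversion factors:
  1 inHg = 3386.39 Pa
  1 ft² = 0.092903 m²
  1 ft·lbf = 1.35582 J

841.0 inHg → 2.84795×10⁶ Pa
0.09205 ft² → 0.00855172 m²
F = P × A = 2.84795×10⁶ × 0.00855172 = 24354.9 N
W = F × d = 24354.9 × 0.015 = 365.324 J
In ft·lbf: 365.324 / 1.35582 = 269.449 ft·lbf

269.4 ft·lbf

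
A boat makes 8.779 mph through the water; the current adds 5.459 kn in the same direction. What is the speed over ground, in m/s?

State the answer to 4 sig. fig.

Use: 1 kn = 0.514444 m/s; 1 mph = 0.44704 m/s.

8.779 mph × 0.44704 = 3.92456 m/s
5.459 kn × 0.514444 = 2.80835 m/s
Combined: 3.92456 + 2.80835 = 6.73291 m/s

6.733 m/s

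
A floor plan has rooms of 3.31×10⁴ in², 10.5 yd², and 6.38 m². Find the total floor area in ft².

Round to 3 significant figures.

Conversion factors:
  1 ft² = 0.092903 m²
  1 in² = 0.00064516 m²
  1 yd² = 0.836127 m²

393 ft²

3.31×10⁴ in² × 0.00064516 → 21.3548 m²
10.5 yd² × 0.836127 → 8.77933 m²
6.38 m² (already m²)
Sum: 21.3548 + 8.77933 + 6.38 = 36.5141 m²
In ft²: 36.5141 / 0.092903 = 393.035 ft²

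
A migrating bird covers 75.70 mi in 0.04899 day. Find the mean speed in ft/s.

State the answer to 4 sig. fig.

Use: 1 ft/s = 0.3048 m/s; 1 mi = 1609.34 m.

75.70 mi × 1609.34 → 121827 m
0.04899 day × 86400 → 4232.74 s
v = d / t = 121827 m / 4232.74 s = 28.7821 m/s
28.7821 m/s ÷ (0.3048 m/s/ft/s) = 94.4295 ft/s

94.43 ft/s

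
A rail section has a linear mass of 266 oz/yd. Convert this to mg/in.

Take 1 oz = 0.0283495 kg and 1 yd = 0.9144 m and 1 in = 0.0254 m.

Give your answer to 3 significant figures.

2.09×10⁵ mg/in

266 oz/yd × 0.0283495 kg/oz ÷ 0.9144 m/yd = 8.2469 kg/m
8.2469 kg/m ÷ 10⁻⁶ kg/mg × 0.0254 m/in = 209471 mg/in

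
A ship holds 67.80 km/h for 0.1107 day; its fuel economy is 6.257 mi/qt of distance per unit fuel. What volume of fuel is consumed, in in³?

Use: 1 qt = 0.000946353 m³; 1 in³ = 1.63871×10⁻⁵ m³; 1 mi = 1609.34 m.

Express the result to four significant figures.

67.80 km/h → 18.8333 m/s
0.1107 day → 9564.48 s
d = v × t = 18.8333 × 9564.48 = 180131 m
6.257 mi/qt → 1.06405×10⁷ m/m³
V = d / (distance per unit fuel) = 180131 / 1.06405×10⁷ = 0.0169288 m³
In in³: 0.0169288 / 1.63871×10⁻⁵ = 1033.06 in³

1033 in³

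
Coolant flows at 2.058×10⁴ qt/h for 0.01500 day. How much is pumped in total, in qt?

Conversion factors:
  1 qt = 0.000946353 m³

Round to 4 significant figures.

2.058×10⁴ qt/h → 0.00540998 m³/s
0.01500 day → 1296 s
V = Q × t = 0.00540998 × 1296 = 7.01133 m³
In qt: 7.01133 / 0.000946353 = 7408.79 qt

7409 qt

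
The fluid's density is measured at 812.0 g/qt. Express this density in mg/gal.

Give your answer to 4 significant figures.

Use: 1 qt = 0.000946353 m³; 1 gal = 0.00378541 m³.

812.0 g/qt × 0.001 kg/g ÷ 0.000946353 m³/qt = 858.031 kg/m³
858.031 kg/m³ ÷ 10⁻⁶ kg/mg × 0.00378541 m³/gal = 3.248×10⁶ mg/gal

3.248×10⁶ mg/gal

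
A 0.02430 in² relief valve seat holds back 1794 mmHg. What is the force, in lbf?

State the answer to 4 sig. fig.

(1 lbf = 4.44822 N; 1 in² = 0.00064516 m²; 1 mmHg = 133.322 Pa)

1794 mmHg × 133.322 → 239180 Pa
0.02430 in² × 0.00064516 → 1.56774×10⁻⁵ m²
F = P × A = 239180 Pa × 1.56774×10⁻⁵ m² = 3.74972 N
3.74972 N ÷ (4.44822 N/lbf) = 0.842971 lbf

0.8430 lbf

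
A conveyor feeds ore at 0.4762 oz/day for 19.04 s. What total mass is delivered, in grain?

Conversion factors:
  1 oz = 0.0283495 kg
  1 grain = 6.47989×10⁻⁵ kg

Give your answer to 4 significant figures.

0.04591 grain

0.4762 oz/day → 1.5625×10⁻⁷ kg/s
m = ṁ × t = 1.5625×10⁻⁷ × 19.04 = 2.975×10⁻⁶ kg
In grain: 2.975×10⁻⁶ / 6.47989×10⁻⁵ = 0.0459113 grain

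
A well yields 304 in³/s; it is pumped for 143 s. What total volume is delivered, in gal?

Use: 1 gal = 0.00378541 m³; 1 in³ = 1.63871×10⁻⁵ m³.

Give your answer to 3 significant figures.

188 gal

304 in³/s → 0.00498168 m³/s
V = Q × t = 0.00498168 × 143 = 0.71238 m³
In gal: 0.71238 / 0.00378541 = 188.191 gal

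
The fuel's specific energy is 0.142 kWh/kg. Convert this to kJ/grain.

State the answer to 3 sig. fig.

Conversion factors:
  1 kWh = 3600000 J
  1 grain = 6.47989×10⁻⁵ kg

0.0331 kJ/grain

0.142 kWh/kg × 3600000 J/kWh = 511200 J/kg
511200 J/kg ÷ 1000 J/kJ × 6.47989×10⁻⁵ kg/grain = 0.0331252 kJ/grain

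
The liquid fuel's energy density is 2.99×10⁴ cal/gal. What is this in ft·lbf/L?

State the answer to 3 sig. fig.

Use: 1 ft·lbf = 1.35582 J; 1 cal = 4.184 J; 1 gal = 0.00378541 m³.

2.99×10⁴ cal/gal × 4.184 J/cal ÷ 0.00378541 m³/gal = 3.30484×10⁷ J/m³
3.30484×10⁷ J/m³ ÷ 1.35582 J/ft·lbf × 0.001 m³/L = 24375.2 ft·lbf/L

2.44×10⁴ ft·lbf/L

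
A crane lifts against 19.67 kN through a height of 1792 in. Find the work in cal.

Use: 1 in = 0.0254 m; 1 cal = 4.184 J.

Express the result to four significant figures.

19.67 kN × 1000 → 19670 N
1792 in × 0.0254 → 45.5168 m
W = F × d = 19670 N × 45.5168 m = 895315 J
895315 J ÷ (4.184 J/cal) = 213985 cal

2.140×10⁵ cal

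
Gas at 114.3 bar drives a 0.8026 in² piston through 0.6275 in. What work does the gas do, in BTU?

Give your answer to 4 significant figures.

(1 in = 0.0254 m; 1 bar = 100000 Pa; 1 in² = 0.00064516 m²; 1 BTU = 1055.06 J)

0.08941 BTU

114.3 bar → 1.143×10⁷ Pa
0.8026 in² → 5.17805×10⁻⁴ m²
F = P × A = 1.143×10⁷ × 5.17805×10⁻⁴ = 5918.51 N
0.6275 in → 0.0159385 m
W = F × d = 5918.51 × 0.0159385 = 94.3322 J
In BTU: 94.3322 / 1055.06 = 0.0894093 BTU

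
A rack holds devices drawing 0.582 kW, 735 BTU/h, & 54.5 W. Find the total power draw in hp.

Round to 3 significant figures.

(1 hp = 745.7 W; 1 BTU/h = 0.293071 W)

1.14 hp

0.582 kW × 1000 → 582 W
735 BTU/h × 0.293071 → 215.407 W
54.5 W (already W)
Total: 582 + 215.407 + 54.5 = 851.907 W
In hp: 851.907 / 745.7 = 1.14243 hp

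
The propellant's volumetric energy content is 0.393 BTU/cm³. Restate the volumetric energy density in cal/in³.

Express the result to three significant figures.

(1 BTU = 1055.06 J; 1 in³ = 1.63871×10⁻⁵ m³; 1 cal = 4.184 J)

1620 cal/in³

0.393 BTU/cm³ × 1055.06 J/BTU ÷ 10⁻⁶ m³/cm³ = 4.14639×10⁸ J/m³
4.14639×10⁸ J/m³ ÷ 4.184 J/cal × 1.63871×10⁻⁵ m³/in³ = 1623.98 cal/in³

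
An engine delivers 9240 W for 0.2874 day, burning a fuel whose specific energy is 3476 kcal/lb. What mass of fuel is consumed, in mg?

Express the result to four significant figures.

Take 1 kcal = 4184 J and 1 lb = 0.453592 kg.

0.2874 day → 24831.4 s
E = P × t = 9240 × 24831.4 = 2.29442×10⁸ J
3476 kcal/lb → 3.20631×10⁷ J/kg
m = E / e_s = 2.29442×10⁸ / 3.20631×10⁷ = 7.15595 kg
In mg: 7.15595 / 10⁻⁶ = 7.15595×10⁶ mg

7.156×10⁶ mg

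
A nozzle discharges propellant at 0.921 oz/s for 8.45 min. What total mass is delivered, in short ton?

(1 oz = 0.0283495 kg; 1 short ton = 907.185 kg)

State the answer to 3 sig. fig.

0.0146 short ton

0.921 oz/s → 0.0261099 kg/s
8.45 min → 507 s
m = ṁ × t = 0.0261099 × 507 = 13.2377 kg
In short ton: 13.2377 / 907.185 = 0.0145921 short ton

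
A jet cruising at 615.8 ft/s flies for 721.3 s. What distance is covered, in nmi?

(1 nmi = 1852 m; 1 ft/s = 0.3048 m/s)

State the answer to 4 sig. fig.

615.8 ft/s × 0.3048 → 187.696 m/s
d = v × t = 187.696 m/s × 721.3 s = 135385 m
135385 m ÷ (1852 m/nmi) = 73.1021 nmi

73.10 nmi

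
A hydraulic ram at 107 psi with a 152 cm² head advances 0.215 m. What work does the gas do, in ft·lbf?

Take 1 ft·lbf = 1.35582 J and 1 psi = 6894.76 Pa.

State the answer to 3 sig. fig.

1780 ft·lbf

107 psi → 737739 Pa
152 cm² → 0.0152 m²
F = P × A = 737739 × 0.0152 = 11213.6 N
W = F × d = 11213.6 × 0.215 = 2410.92 J
In ft·lbf: 2410.92 / 1.35582 = 1778.2 ft·lbf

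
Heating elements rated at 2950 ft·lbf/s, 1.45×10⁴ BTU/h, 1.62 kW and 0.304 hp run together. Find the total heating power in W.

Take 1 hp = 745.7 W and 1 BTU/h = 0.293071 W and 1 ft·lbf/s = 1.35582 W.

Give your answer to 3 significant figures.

1.01×10⁴ W

2950 ft·lbf/s × 1.35582 → 3999.67 W
1.45×10⁴ BTU/h × 0.293071 → 4249.53 W
1.62 kW × 1000 → 1620 W
0.304 hp × 745.7 → 226.693 W
Combined: 3999.67 + 4249.53 + 1620 + 226.693 = 10095.9 W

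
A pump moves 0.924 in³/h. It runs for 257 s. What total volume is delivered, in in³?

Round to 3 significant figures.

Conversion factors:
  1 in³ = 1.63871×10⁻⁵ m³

0.0660 in³

0.924 in³/h → 4.20602×10⁻⁹ m³/s
V = Q × t = 4.20602×10⁻⁹ × 257 = 1.08095×10⁻⁶ m³
In in³: 1.08095×10⁻⁶ / 1.63871×10⁻⁵ = 0.0659635 in³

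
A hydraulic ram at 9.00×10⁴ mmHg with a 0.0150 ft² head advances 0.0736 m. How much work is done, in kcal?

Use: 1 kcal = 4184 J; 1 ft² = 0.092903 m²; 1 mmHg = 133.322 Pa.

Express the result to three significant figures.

0.294 kcal

9.00×10⁴ mmHg → 1.1999×10⁷ Pa
0.0150 ft² → 0.00139354 m²
F = P × A = 1.1999×10⁷ × 0.00139354 = 16721.1 N
W = F × d = 16721.1 × 0.0736 = 1230.67 J
In kcal: 1230.67 / 4184 = 0.294137 kcal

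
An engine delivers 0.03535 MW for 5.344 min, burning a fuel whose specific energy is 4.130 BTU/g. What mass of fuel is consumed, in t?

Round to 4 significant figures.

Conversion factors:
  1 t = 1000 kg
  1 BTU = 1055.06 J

0.03535 MW → 35350 W
5.344 min → 320.64 s
E = P × t = 35350 × 320.64 = 1.13346×10⁷ J
4.130 BTU/g → 4.3574×10⁶ J/kg
m = E / e_s = 1.13346×10⁷ / 4.3574×10⁶ = 2.60123 kg
In t: 2.60123 / 1000 = 0.00260123 t

0.002601 t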